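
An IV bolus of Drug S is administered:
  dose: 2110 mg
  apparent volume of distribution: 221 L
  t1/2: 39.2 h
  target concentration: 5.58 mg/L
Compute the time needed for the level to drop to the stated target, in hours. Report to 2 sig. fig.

30 h

C₀ = Dose / Vd = 2110 / 221 = 9.548 mg/L
k = ln2 / t½ = 0.693147 / 39.2 = 0.01768 h⁻¹
t = ln(C₀ / C) / k = ln(9.548 / 5.58) / 0.01768
  = ln(1.711) / 0.01768 = 0.5371 / 0.01768 = 30.38 h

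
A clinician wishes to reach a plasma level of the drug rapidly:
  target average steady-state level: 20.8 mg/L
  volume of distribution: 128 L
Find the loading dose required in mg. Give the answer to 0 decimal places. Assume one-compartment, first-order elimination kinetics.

2662 mg

LD = Css × Vd = 20.8 × 128 = 2662 mg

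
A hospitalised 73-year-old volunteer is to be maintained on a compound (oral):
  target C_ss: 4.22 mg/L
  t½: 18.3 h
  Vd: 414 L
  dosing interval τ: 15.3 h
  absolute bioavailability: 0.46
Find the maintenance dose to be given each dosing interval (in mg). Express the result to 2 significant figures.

2200 mg

k = ln2 / t½ = 0.693147 / 18.3 = 0.03788 h⁻¹
CL = k × Vd = 0.03788 × 414 = 15.68 L/h
At steady state, F × (Dose/τ) = Css × CL.
Dose = Css × CL × τ / F = 4.22 × 15.68 × 15.3 / 0.46 = 2201 mg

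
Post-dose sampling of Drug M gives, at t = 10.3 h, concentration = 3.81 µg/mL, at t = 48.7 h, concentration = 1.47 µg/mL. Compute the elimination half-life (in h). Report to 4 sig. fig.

27.95 h

k = ln(C₁/C₂) / (t₂ − t₁) = ln(3.81/1.47) / (48.7 − 10.3)
  = 0.9524 / 38.40 = 0.02480 h⁻¹
t½ = ln2 / k = 0.693147 / 0.02480 = 27.95 h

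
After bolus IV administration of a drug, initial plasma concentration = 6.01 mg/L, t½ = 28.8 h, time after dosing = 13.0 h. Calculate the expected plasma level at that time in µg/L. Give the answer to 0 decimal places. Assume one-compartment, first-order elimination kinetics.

k = ln2 / t½ = 0.693147 / 28.8 = 0.02407 h⁻¹
C = C₀ · e^(−k·t) = 6.010 × e^(−0.02407 × 13.0)
  = 6.010 × 0.7313 = 4.395 mg/L
Convert: 4.395 mg/L × 1000 = 4395 µg/L

4395 µg/L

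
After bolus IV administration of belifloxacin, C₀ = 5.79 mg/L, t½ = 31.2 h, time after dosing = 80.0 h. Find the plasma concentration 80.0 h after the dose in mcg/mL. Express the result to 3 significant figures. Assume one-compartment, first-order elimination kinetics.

0.979 mcg/mL

k = ln2 / t½ = 0.693147 / 31.2 = 0.02222 h⁻¹
C = C₀ · e^(−k·t) = 5.790 × e^(−0.02222 × 80.0)
  = 5.790 × 0.1690 = 0.9785 mg/L
(0.9785 mg/L = 0.9785 mcg/mL)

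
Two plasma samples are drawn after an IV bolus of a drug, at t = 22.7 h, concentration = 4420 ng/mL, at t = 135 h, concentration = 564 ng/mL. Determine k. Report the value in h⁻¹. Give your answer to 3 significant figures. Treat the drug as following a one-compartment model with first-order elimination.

0.0183 h⁻¹

k = ln(C₁/C₂) / (t₂ − t₁) = ln(4420/564) / (135 − 22.7)
  = 2.059 / 112.3 = 0.01833 h⁻¹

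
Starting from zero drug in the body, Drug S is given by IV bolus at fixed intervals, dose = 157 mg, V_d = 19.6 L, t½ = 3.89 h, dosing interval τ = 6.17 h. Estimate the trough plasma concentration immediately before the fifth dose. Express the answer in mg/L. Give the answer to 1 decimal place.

C₀ per dose = Dose / Vd = 157 / 19.6 = 8.010 mg/L
k = ln2 / t½ = 0.693147 / 3.89 = 0.1782 h⁻¹
Fraction remaining after one interval: r = e^(−kτ) = e^(−0.1782 × 6.17) = 0.3330
Before dose 5, 4 doses have been given (aged 1τ, 2τ, 3τ, 4τ).
C_trough = C₀ × (r + r² + … + r^4) = C₀ × r(1−r^4)/(1−r)
        = 8.010 × 0.3330 × (1 − 0.01230) / (1 − 0.3330) = 3.950 mg/L

4.0 mg/L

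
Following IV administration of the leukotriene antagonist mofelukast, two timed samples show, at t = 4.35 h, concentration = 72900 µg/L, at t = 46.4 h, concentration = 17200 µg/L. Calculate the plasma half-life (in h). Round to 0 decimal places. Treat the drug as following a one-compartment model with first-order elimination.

k = ln(C₁/C₂) / (t₂ − t₁) = ln(72900/17200) / (46.4 − 4.35)
  = 1.444 / 42.05 = 0.03434 h⁻¹
t½ = ln2 / k = 0.693147 / 0.03434 = 20.18 h

20 h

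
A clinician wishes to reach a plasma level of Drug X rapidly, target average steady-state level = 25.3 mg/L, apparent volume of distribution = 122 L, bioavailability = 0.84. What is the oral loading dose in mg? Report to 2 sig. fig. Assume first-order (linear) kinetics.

3700 mg

LD = Css × Vd / F = 25.3 × 122 / 0.84 = 3675 mg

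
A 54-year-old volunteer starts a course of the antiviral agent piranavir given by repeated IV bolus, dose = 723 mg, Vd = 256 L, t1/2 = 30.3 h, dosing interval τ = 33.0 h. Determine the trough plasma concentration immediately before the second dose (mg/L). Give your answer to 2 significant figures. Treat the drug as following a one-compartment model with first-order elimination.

1.3 mg/L

C₀ per dose = Dose / Vd = 723 / 256 = 2.824 mg/L
k = ln2 / t½ = 0.693147 / 30.3 = 0.02288 h⁻¹
Fraction remaining after one interval: r = e^(−kτ) = e^(−0.02288 × 33.0) = 0.4700
Before dose 2, 1 dose has been given (aged 1τ).
C_trough = C₀ × r = 2.824 × 0.4700 = 1.327 mg/L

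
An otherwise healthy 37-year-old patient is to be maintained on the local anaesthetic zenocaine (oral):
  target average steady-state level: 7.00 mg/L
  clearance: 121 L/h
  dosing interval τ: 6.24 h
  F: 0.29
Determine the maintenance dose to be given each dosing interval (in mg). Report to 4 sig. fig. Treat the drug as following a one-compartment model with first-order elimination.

At steady state, F × (Dose/τ) = Css × CL.
Dose = Css × CL × τ / F = 7.00 × 121.0 × 6.24 / 0.29 = 18230 mg

18230 mg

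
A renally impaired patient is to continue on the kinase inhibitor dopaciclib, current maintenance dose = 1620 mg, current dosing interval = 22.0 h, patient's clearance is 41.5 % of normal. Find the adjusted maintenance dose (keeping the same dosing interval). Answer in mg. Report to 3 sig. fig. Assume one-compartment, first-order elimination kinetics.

To keep the same average steady-state level, dosing rate must scale with clearance.
CL ratio = 41.5 / 100 = 0.4150
New dose (same interval) = 1620 × 0.4150 = 672.3 mg

672 mg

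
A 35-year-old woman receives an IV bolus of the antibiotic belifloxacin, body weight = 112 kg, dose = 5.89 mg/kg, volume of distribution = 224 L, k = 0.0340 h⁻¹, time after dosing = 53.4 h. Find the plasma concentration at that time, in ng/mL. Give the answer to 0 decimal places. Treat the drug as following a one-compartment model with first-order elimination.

Total dose = 5.89 × 112 = 659.7 mg
C₀ = Dose / Vd = 659.7 / 224 = 2.945 mg/L
C = C₀ · e^(−k·t) = 2.945 × e^(−0.03400 × 53.4)
  = 2.945 × 0.1627 = 0.4792 mg/L
Convert: 0.4792 mg/L × 1000 = 479.2 ng/mL

479 ng/mL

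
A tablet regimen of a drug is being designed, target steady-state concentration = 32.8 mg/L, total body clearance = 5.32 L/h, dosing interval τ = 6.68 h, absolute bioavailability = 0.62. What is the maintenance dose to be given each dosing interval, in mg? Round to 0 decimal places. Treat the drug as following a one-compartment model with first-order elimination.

At steady state, F × (Dose/τ) = Css × CL.
Dose = Css × CL × τ / F = 32.8 × 5.320 × 6.68 / 0.62 = 1880 mg

1880 mg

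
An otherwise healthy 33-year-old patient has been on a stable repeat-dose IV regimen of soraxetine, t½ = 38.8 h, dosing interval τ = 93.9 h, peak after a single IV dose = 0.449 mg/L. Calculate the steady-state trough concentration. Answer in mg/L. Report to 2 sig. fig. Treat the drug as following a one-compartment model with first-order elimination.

k = ln2 / t½ = 0.693147 / 38.8 = 0.01786 h⁻¹
e^(−kτ) = e^(−0.01786 × 93.9) = 0.1869
Accumulation ratio R = 1 / (1 − e^(−kτ)) = 1 / (1 − 0.1869) = 1.230
Steady-state trough = C₀ × R × e^(−kτ) = 0.449 × 1.230 × 0.1869 = 0.1032 mg/L

0.10 mg/L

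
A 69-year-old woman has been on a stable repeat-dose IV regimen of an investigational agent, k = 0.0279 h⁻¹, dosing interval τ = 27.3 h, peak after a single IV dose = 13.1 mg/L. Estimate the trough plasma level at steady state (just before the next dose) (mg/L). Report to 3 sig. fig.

11.5 mg/L

e^(−kτ) = e^(−0.02790 × 27.3) = 0.4669
Accumulation ratio R = 1 / (1 − e^(−kτ)) = 1 / (1 − 0.4669) = 1.876
Steady-state trough = C₀ × R × e^(−kτ) = 13.1 × 1.876 × 0.4669 = 11.47 mg/L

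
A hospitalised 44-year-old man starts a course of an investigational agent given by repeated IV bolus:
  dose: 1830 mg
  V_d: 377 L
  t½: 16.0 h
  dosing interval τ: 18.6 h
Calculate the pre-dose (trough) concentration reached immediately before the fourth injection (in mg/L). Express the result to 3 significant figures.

3.57 mg/L

C₀ per dose = Dose / Vd = 1830 / 377 = 4.854 mg/L
k = ln2 / t½ = 0.693147 / 16.0 = 0.04332 h⁻¹
Fraction remaining after one interval: r = e^(−kτ) = e^(−0.04332 × 18.6) = 0.4468
Before dose 4, 3 doses have been given (aged 1τ, 2τ, 3τ).
C_trough = C₀ × (r + r² + … + r^3) = C₀ × r(1−r^3)/(1−r)
        = 4.854 × 0.4468 × (1 − 0.08919) / (1 − 0.4468) = 3.571 mg/L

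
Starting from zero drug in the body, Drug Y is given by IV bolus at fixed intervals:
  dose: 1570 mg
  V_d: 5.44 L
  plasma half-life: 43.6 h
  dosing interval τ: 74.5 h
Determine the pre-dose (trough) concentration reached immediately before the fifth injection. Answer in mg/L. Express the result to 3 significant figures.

126 mg/L

C₀ per dose = Dose / Vd = 1570 / 5.44 = 288.6 mg/L
k = ln2 / t½ = 0.693147 / 43.6 = 0.01590 h⁻¹
Fraction remaining after one interval: r = e^(−kτ) = e^(−0.01590 × 74.5) = 0.3059
Before dose 5, 4 doses have been given (aged 1τ, 2τ, 3τ, 4τ).
C_trough = C₀ × (r + r² + … + r^4) = C₀ × r(1−r^4)/(1−r)
        = 288.6 × 0.3059 × (1 − 0.008756) / (1 − 0.3059) = 126.1 mg/L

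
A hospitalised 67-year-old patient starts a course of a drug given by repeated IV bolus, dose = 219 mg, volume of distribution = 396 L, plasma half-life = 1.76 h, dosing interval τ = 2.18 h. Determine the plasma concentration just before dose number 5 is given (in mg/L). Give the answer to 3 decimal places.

0.394 mg/L

C₀ per dose = Dose / Vd = 219 / 396 = 0.5530 mg/L
k = ln2 / t½ = 0.693147 / 1.76 = 0.3938 h⁻¹
Fraction remaining after one interval: r = e^(−kτ) = e^(−0.3938 × 2.18) = 0.4238
Before dose 5, 4 doses have been given (aged 1τ, 2τ, 3τ, 4τ).
C_trough = C₀ × (r + r² + … + r^4) = C₀ × r(1−r^4)/(1−r)
        = 0.5530 × 0.4238 × (1 − 0.03226) / (1 − 0.4238) = 0.3936 mg/L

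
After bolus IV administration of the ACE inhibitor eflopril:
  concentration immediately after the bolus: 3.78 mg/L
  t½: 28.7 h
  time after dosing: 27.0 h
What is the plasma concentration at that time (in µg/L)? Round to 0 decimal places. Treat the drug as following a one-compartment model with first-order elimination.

k = ln2 / t½ = 0.693147 / 28.7 = 0.02415 h⁻¹
C = C₀ · e^(−k·t) = 3.780 × e^(−0.02415 × 27.0)
  = 3.780 × 0.5210 = 1.969 mg/L
Convert: 1.969 mg/L × 1000 = 1969 µg/L

1969 µg/L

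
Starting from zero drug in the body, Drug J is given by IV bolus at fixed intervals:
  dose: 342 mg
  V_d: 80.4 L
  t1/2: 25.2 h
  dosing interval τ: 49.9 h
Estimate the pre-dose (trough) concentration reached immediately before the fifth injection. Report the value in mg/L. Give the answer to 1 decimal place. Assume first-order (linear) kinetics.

1.4 mg/L

C₀ per dose = Dose / Vd = 342 / 80.4 = 4.254 mg/L
k = ln2 / t½ = 0.693147 / 25.2 = 0.02751 h⁻¹
Fraction remaining after one interval: r = e^(−kτ) = e^(−0.02751 × 49.9) = 0.2534
Before dose 5, 4 doses have been given (aged 1τ, 2τ, 3τ, 4τ).
C_trough = C₀ × (r + r² + … + r^4) = C₀ × r(1−r^4)/(1−r)
        = 4.254 × 0.2534 × (1 − 0.004123) / (1 − 0.2534) = 1.438 mg/L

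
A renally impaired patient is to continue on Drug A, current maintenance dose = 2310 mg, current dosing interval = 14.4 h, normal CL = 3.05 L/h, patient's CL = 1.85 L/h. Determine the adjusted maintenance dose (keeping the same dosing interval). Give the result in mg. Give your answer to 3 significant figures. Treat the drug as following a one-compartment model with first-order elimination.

To keep the same average steady-state level, dosing rate must scale with clearance.
CL ratio = 1.85 / 3.05 = 0.6066
New dose (same interval) = 2310 × 0.6066 = 1401 mg

1400 mg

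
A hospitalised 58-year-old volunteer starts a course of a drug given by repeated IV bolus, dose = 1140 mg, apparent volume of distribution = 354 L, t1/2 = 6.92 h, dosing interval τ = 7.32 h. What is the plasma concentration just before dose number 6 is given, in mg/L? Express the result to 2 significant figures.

C₀ per dose = Dose / Vd = 1140 / 354 = 3.220 mg/L
k = ln2 / t½ = 0.693147 / 6.92 = 0.1002 h⁻¹
Fraction remaining after one interval: r = e^(−kτ) = e^(−0.1002 × 7.32) = 0.4802
Before dose 6, 5 doses have been given (aged 1τ, 2τ, 3τ, 4τ, 5τ).
C_trough = C₀ × (r + r² + … + r^5) = C₀ × r(1−r^5)/(1−r)
        = 3.220 × 0.4802 × (1 − 0.02553) / (1 − 0.4802) = 2.899 mg/L

2.9 mg/L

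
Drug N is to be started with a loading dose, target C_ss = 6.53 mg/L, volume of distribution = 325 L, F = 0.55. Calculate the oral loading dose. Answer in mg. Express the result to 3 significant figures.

LD = Css × Vd / F = 6.53 × 325 / 0.55 = 3859 mg

3860 mg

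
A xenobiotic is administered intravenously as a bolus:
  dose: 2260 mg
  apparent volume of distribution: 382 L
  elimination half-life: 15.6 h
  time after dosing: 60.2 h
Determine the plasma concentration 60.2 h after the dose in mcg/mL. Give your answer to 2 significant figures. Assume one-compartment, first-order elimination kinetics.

C₀ = Dose / Vd = 2260 / 382 = 5.916 mg/L
k = ln2 / t½ = 0.693147 / 15.6 = 0.04443 h⁻¹
C = C₀ · e^(−k·t) = 5.916 × e^(−0.04443 × 60.2)
  = 5.916 × 0.06893 = 0.4078 mg/L
(0.4078 mg/L = 0.4078 mcg/mL)

0.41 mcg/mL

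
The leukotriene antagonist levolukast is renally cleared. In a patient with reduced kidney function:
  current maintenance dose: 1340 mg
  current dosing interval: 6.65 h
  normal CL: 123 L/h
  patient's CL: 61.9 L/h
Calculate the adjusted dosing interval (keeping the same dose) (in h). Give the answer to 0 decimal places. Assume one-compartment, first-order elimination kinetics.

To keep the same average steady-state level, dosing rate must scale with clearance.
CL ratio = 61.9 / 123 = 0.5033
New interval (same dose) = 6.65 / 0.5033 = 13.21 h

13 h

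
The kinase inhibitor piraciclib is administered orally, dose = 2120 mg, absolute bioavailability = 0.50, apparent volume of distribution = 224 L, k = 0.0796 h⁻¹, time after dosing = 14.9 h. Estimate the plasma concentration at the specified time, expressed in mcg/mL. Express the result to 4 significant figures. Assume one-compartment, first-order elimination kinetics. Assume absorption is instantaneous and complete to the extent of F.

Amount reaching circulation = F × Dose = 0.50 × 2120 = 1060 mg
C₀ = F·Dose / Vd = 1060 / 224 = 4.732 mg/L
C = C₀ · e^(−k·t) = 4.732 × e^(−0.07960 × 14.9)
  = 4.732 × 0.3054 = 1.445 mg/L
(1.445 mg/L = 1.445 mcg/mL)

1.445 mcg/mL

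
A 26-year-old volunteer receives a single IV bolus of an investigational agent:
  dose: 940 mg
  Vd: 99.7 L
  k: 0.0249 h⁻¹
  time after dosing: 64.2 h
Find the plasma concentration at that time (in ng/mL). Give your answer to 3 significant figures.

1910 ng/mL

C₀ = Dose / Vd = 940.0 / 99.7 = 9.428 mg/L
C = C₀ · e^(−k·t) = 9.428 × e^(−0.02490 × 64.2)
  = 9.428 × 0.2022 = 1.906 mg/L
Convert: 1.906 mg/L × 1000 = 1906 ng/mL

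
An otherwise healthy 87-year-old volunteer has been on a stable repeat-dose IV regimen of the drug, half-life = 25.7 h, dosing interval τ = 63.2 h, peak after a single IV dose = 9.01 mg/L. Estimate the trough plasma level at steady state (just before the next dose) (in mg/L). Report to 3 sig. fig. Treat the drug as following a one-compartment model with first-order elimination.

k = ln2 / t½ = 0.693147 / 25.7 = 0.02697 h⁻¹
e^(−kτ) = e^(−0.02697 × 63.2) = 0.1819
Accumulation ratio R = 1 / (1 − e^(−kτ)) = 1 / (1 − 0.1819) = 1.222
Steady-state trough = C₀ × R × e^(−kτ) = 9.01 × 1.222 × 0.1819 = 2.003 mg/L

2.00 mg/L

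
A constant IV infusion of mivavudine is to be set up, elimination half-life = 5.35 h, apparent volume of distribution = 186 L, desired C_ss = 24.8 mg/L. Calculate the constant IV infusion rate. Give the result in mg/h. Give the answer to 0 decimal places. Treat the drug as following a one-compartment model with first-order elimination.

598 mg/h

k = ln2 / t½ = 0.693147 / 5.35 = 0.1296 h⁻¹
CL = k × Vd = 0.1296 × 186 = 24.11 L/h
At steady state, infusion rate R₀ = Css × CL = 24.8 × 24.11 = 597.9 mg/h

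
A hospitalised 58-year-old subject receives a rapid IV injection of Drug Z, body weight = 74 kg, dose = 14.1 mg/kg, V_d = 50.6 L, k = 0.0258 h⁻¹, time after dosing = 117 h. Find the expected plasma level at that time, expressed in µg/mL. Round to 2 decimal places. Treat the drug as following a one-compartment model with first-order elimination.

Total dose = 14.1 × 74 = 1043 mg
C₀ = Dose / Vd = 1043 / 50.6 = 20.61 mg/L
C = C₀ · e^(−k·t) = 20.61 × e^(−0.02580 × 117)
  = 20.61 × 0.04887 = 1.007 mg/L
(1.007 mg/L = 1.007 µg/mL)

1.01 µg/mL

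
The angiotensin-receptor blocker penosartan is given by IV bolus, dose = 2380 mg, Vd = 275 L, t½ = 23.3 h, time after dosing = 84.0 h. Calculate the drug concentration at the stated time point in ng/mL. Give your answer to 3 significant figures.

C₀ = Dose / Vd = 2380 / 275 = 8.655 mg/L
k = ln2 / t½ = 0.693147 / 23.3 = 0.02975 h⁻¹
C = C₀ · e^(−k·t) = 8.655 × e^(−0.02975 × 84.0)
  = 8.655 × 0.08217 = 0.7112 mg/L
Convert: 0.7112 mg/L × 1000 = 711.2 ng/mL

711 ng/mL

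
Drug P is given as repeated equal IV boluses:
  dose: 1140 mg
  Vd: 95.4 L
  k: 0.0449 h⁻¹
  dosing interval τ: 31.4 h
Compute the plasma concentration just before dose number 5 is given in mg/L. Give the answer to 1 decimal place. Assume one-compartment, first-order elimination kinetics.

C₀ per dose = Dose / Vd = 1140 / 95.4 = 11.95 mg/L
Fraction remaining after one interval: r = e^(−kτ) = e^(−0.04490 × 31.4) = 0.2442
Before dose 5, 4 doses have been given (aged 1τ, 2τ, 3τ, 4τ).
C_trough = C₀ × (r + r² + … + r^4) = C₀ × r(1−r^4)/(1−r)
        = 11.95 × 0.2442 × (1 − 0.003556) / (1 − 0.2442) = 3.847 mg/L

3.8 mg/L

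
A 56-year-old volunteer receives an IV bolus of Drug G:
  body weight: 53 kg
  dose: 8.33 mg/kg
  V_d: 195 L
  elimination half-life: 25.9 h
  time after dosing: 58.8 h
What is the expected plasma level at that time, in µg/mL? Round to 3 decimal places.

Total dose = 8.33 × 53 = 441.5 mg
C₀ = Dose / Vd = 441.5 / 195 = 2.264 mg/L
k = ln2 / t½ = 0.693147 / 25.9 = 0.02676 h⁻¹
C = C₀ · e^(−k·t) = 2.264 × e^(−0.02676 × 58.8)
  = 2.264 × 0.2073 = 0.4693 mg/L
(0.4693 mg/L = 0.4693 µg/mL)

0.469 µg/mL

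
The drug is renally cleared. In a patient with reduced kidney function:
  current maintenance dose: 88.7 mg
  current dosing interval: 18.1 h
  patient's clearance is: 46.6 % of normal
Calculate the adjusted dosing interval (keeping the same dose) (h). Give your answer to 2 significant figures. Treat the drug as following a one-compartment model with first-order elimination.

To keep the same average steady-state level, dosing rate must scale with clearance.
CL ratio = 46.6 / 100 = 0.4660
New interval (same dose) = 18.1 / 0.4660 = 38.84 h

39 h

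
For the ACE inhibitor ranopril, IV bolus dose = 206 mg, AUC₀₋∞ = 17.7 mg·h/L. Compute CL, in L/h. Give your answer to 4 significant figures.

CL = Dose / AUC = 206 / 17.7 = 11.64 L/h

11.64 L/h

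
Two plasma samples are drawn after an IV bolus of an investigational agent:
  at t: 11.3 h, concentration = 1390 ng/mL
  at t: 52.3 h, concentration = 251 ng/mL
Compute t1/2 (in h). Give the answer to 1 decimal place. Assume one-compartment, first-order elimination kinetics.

16.6 h

k = ln(C₁/C₂) / (t₂ − t₁) = ln(1390/251) / (52.3 − 11.3)
  = 1.712 / 41.00 = 0.04176 h⁻¹
t½ = ln2 / k = 0.693147 / 0.04176 = 16.60 h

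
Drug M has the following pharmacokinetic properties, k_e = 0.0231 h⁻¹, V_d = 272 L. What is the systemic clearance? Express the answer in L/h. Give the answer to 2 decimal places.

CL = k × Vd = 0.0231 × 272 = 6.283 L/h

6.28 L/h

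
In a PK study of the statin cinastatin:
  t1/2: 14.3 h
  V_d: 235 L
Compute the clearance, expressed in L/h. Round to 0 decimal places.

11 L/h

k = ln2 / t½ = 0.693147 / 14.3 = 0.04847 h⁻¹
CL = k × Vd = 0.04847 × 235 = 11.39 L/h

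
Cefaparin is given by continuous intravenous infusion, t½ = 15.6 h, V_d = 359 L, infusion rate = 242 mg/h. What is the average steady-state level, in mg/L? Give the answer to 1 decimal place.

15.2 mg/L

k = ln2 / t½ = 0.693147 / 15.6 = 0.04443 h⁻¹
CL = k × Vd = 0.04443 × 359 = 15.95 L/h
At steady state Css = R₀ / CL = 242 / 15.95 = 15.17 mg/L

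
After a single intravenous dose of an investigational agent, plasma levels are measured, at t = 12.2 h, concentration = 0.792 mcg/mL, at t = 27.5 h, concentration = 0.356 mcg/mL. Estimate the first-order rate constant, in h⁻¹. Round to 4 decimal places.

k = ln(C₁/C₂) / (t₂ − t₁) = ln(0.792/0.356) / (27.5 − 12.2)
  = 0.7996 / 15.30 = 0.05226 h⁻¹

0.0523 h⁻¹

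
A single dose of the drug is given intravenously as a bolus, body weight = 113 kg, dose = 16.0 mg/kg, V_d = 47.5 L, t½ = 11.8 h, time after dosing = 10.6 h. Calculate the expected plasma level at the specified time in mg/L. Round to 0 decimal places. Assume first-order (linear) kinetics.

20 mg/L

Total dose = 16.0 × 113 = 1808 mg
C₀ = Dose / Vd = 1808 / 47.5 = 38.06 mg/L
k = ln2 / t½ = 0.693147 / 11.8 = 0.05874 h⁻¹
C = C₀ · e^(−k·t) = 38.06 × e^(−0.05874 × 10.6)
  = 38.06 × 0.5365 = 20.42 mg/L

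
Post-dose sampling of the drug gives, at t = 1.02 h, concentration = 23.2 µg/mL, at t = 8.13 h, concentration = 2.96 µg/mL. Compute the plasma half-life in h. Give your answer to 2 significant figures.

k = ln(C₁/C₂) / (t₂ − t₁) = ln(23.2/2.96) / (8.13 − 1.02)
  = 2.059 / 7.110 = 0.2896 h⁻¹
t½ = ln2 / k = 0.693147 / 0.2896 = 2.393 h

2.4 h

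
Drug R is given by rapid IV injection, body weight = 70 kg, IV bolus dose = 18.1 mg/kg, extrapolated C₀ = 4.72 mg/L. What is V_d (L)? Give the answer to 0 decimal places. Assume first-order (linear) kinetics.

Dose = 18.1 × 70 = 1267 mg
Vd = Dose / C₀ = 1267 / 4.72 = 268.4 L

268 L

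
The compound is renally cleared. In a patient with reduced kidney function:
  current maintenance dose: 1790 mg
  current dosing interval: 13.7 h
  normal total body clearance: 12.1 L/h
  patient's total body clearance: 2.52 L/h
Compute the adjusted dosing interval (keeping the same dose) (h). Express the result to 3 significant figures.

65.8 h

To keep the same average steady-state level, dosing rate must scale with clearance.
CL ratio = 2.52 / 12.1 = 0.2083
New interval (same dose) = 13.7 / 0.2083 = 65.77 h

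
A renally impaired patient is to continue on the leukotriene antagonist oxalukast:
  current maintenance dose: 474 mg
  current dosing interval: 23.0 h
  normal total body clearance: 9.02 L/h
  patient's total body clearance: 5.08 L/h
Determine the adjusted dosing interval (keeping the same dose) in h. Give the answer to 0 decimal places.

To keep the same average steady-state level, dosing rate must scale with clearance.
CL ratio = 5.08 / 9.02 = 0.5632
New interval (same dose) = 23.0 / 0.5632 = 40.84 h

41 h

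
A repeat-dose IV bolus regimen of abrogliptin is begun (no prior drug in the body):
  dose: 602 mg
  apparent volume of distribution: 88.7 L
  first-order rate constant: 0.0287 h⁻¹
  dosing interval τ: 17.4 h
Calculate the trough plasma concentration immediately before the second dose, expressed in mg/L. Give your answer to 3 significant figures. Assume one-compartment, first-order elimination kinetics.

4.12 mg/L

C₀ per dose = Dose / Vd = 602 / 88.7 = 6.787 mg/L
Fraction remaining after one interval: r = e^(−kτ) = e^(−0.02870 × 17.4) = 0.6069
Before dose 2, 1 dose has been given (aged 1τ).
C_trough = C₀ × r = 6.787 × 0.6069 = 4.119 mg/L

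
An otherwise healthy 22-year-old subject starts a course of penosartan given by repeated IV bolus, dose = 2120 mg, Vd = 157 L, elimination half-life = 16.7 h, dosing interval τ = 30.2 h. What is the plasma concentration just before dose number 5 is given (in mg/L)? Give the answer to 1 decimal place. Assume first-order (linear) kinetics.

5.4 mg/L

C₀ per dose = Dose / Vd = 2120 / 157 = 13.50 mg/L
k = ln2 / t½ = 0.693147 / 16.7 = 0.04151 h⁻¹
Fraction remaining after one interval: r = e^(−kτ) = e^(−0.04151 × 30.2) = 0.2855
Before dose 5, 4 doses have been given (aged 1τ, 2τ, 3τ, 4τ).
C_trough = C₀ × (r + r² + … + r^4) = C₀ × r(1−r^4)/(1−r)
        = 13.50 × 0.2855 × (1 − 0.006644) / (1 − 0.2855) = 5.358 mg/L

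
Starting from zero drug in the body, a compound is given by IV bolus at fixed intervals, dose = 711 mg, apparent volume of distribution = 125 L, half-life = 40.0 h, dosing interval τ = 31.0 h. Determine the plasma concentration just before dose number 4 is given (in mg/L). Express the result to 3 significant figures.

6.40 mg/L

C₀ per dose = Dose / Vd = 711 / 125 = 5.688 mg/L
k = ln2 / t½ = 0.693147 / 40.0 = 0.01733 h⁻¹
Fraction remaining after one interval: r = e^(−kτ) = e^(−0.01733 × 31.0) = 0.5844
Before dose 4, 3 doses have been given (aged 1τ, 2τ, 3τ).
C_trough = C₀ × (r + r² + … + r^3) = C₀ × r(1−r^3)/(1−r)
        = 5.688 × 0.5844 × (1 − 0.1996) / (1 − 0.5844) = 6.402 mg/L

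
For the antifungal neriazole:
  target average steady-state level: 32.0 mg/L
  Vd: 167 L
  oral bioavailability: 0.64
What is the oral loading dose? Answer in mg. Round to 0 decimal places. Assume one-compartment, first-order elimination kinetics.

LD = Css × Vd / F = 32.0 × 167 / 0.64 = 8350 mg

8350 mg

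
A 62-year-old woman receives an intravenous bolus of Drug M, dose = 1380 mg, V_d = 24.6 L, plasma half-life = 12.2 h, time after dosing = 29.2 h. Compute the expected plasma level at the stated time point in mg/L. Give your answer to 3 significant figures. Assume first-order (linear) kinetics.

C₀ = Dose / Vd = 1380 / 24.6 = 56.10 mg/L
k = ln2 / t½ = 0.693147 / 12.2 = 0.05682 h⁻¹
C = C₀ · e^(−k·t) = 56.10 × e^(−0.05682 × 29.2)
  = 56.10 × 0.1903 = 10.68 mg/L

10.7 mg/L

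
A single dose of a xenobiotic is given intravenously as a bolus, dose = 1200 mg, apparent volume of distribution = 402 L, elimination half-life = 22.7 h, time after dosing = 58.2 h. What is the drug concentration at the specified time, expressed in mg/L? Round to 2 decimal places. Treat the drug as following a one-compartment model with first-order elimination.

0.50 mg/L

C₀ = Dose / Vd = 1200 / 402 = 2.985 mg/L
k = ln2 / t½ = 0.693147 / 22.7 = 0.03054 h⁻¹
C = C₀ · e^(−k·t) = 2.985 × e^(−0.03054 × 58.2)
  = 2.985 × 0.1691 = 0.5048 mg/L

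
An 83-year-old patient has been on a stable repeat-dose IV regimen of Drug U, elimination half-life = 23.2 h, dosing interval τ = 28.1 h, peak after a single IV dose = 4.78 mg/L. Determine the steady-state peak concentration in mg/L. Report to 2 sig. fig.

k = ln2 / t½ = 0.693147 / 23.2 = 0.02988 h⁻¹
e^(−kτ) = e^(−0.02988 × 28.1) = 0.4319
Accumulation ratio R = 1 / (1 − e^(−kτ)) = 1 / (1 − 0.4319) = 1.760
Steady-state peak = C₀ × R = 4.78 × 1.760 = 8.413 mg/L

8.4 mg/L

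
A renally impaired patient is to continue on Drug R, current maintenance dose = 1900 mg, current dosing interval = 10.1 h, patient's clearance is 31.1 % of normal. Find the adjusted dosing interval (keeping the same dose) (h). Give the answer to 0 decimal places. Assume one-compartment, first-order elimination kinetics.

To keep the same average steady-state level, dosing rate must scale with clearance.
CL ratio = 31.1 / 100 = 0.3110
New interval (same dose) = 10.1 / 0.3110 = 32.48 h

32 h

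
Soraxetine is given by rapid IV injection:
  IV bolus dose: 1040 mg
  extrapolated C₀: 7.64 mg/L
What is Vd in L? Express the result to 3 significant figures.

Vd = Dose / C₀ = 1040 / 7.64 = 136.1 L

136 L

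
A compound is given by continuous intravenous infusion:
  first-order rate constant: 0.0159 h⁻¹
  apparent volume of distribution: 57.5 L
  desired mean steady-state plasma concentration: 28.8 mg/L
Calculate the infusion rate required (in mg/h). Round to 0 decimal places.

CL = k × Vd = 0.01590 × 57.5 = 0.9143 L/h
At steady state, infusion rate R₀ = Css × CL = 28.8 × 0.9143 = 26.33 mg/h

26 mg/h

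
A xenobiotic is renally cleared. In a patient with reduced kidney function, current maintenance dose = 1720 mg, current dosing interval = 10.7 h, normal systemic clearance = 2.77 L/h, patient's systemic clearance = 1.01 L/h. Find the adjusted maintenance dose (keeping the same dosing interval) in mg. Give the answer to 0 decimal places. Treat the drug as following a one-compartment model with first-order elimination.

627 mg

To keep the same average steady-state level, dosing rate must scale with clearance.
CL ratio = 1.01 / 2.77 = 0.3646
New dose (same interval) = 1720 × 0.3646 = 627.1 mg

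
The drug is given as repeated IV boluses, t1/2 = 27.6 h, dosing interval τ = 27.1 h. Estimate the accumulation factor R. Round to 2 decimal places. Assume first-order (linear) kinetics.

2.03

k = ln2 / t½ = 0.693147 / 27.6 = 0.02511 h⁻¹
e^(−kτ) = e^(−0.02511 × 27.1) = 0.5064
Accumulation ratio R = 1 / (1 − e^(−kτ)) = 1 / (1 − 0.5064) = 2.026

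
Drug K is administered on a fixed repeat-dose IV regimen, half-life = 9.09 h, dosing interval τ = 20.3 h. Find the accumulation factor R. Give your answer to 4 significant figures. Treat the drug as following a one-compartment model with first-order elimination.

k = ln2 / t½ = 0.693147 / 9.09 = 0.07625 h⁻¹
e^(−kτ) = e^(−0.07625 × 20.3) = 0.2127
Accumulation ratio R = 1 / (1 − e^(−kτ)) = 1 / (1 − 0.2127) = 1.270

1.270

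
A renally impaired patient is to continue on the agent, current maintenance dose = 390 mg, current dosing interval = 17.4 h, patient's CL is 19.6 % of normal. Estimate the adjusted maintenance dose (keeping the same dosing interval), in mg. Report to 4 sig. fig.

76.44 mg

To keep the same average steady-state level, dosing rate must scale with clearance.
CL ratio = 19.6 / 100 = 0.1960
New dose (same interval) = 390 × 0.1960 = 76.44 mg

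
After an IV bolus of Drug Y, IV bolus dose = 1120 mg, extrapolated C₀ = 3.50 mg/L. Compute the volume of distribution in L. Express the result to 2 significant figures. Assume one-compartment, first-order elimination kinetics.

Vd = Dose / C₀ = 1120 / 3.50 = 320.0 L

320 L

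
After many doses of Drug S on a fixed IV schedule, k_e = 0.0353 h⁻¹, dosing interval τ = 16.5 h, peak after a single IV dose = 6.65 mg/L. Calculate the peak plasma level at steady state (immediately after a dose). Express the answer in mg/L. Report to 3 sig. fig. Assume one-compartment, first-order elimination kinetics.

e^(−kτ) = e^(−0.03530 × 16.5) = 0.5585
Accumulation ratio R = 1 / (1 − e^(−kτ)) = 1 / (1 − 0.5585) = 2.265
Steady-state peak = C₀ × R = 6.65 × 2.265 = 15.06 mg/L

15.1 mg/L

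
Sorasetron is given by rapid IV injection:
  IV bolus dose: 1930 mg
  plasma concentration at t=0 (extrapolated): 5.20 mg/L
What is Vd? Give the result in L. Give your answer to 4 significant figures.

371.2 L

Vd = Dose / C₀ = 1930 / 5.20 = 371.2 L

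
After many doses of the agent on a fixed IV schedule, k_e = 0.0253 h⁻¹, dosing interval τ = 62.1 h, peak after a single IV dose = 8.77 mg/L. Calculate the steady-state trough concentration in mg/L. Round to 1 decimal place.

2.3 mg/L

e^(−kτ) = e^(−0.02530 × 62.1) = 0.2078
Accumulation ratio R = 1 / (1 − e^(−kτ)) = 1 / (1 − 0.2078) = 1.262
Steady-state trough = C₀ × R × e^(−kτ) = 8.77 × 1.262 × 0.2078 = 2.300 mg/L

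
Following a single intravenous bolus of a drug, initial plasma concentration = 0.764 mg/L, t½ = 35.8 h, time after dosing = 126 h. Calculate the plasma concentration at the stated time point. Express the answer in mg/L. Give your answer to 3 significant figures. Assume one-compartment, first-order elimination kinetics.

0.0666 mg/L

k = ln2 / t½ = 0.693147 / 35.8 = 0.01936 h⁻¹
C = C₀ · e^(−k·t) = 0.7640 × e^(−0.01936 × 126)
  = 0.7640 × 0.08722 = 0.06664 mg/L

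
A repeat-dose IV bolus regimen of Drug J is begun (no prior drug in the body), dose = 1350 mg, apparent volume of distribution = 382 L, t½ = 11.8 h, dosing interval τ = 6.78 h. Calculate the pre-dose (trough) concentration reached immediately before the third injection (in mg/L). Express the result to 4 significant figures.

3.967 mg/L

C₀ per dose = Dose / Vd = 1350 / 382 = 3.534 mg/L
k = ln2 / t½ = 0.693147 / 11.8 = 0.05874 h⁻¹
Fraction remaining after one interval: r = e^(−kτ) = e^(−0.05874 × 6.78) = 0.6715
Before dose 3, 2 doses have been given (aged 1τ, 2τ).
C_trough = C₀ × (r + r²) = 3.534 × (0.6715 + 0.4509) = 3.967 mg/L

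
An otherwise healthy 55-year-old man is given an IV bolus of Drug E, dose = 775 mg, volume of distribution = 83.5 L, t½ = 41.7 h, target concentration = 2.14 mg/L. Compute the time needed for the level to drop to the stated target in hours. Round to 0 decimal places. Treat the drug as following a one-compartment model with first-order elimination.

C₀ = Dose / Vd = 775.0 / 83.5 = 9.281 mg/L
k = ln2 / t½ = 0.693147 / 41.7 = 0.01662 h⁻¹
t = ln(C₀ / C) / k = ln(9.281 / 2.14) / 0.01662
  = ln(4.337) / 0.01662 = 1.467 / 0.01662 = 88.27 h

88 h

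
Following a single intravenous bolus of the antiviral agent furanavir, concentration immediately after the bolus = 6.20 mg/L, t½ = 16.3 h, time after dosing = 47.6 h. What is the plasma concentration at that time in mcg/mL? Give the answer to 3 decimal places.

k = ln2 / t½ = 0.693147 / 16.3 = 0.04252 h⁻¹
C = C₀ · e^(−k·t) = 6.200 × e^(−0.04252 × 47.6)
  = 6.200 × 0.1321 = 0.8190 mg/L
(0.8190 mg/L = 0.8190 mcg/mL)

0.819 mcg/mL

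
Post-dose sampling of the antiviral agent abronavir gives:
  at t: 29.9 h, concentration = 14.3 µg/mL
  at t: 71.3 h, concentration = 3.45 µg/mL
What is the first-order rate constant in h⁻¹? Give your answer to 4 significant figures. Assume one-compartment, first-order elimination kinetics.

0.03435 h⁻¹

k = ln(C₁/C₂) / (t₂ − t₁) = ln(14.3/3.45) / (71.3 − 29.9)
  = 1.422 / 41.40 = 0.03435 h⁻¹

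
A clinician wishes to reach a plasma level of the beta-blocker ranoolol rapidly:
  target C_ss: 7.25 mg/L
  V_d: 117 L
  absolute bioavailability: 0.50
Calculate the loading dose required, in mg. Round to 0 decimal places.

LD = Css × Vd / F = 7.25 × 117 / 0.50 = 1697 mg

1697 mg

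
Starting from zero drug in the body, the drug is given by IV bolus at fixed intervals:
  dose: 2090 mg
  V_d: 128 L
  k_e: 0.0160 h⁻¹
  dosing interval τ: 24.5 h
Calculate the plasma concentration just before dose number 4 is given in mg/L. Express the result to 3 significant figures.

23.5 mg/L

C₀ per dose = Dose / Vd = 2090 / 128 = 16.33 mg/L
Fraction remaining after one interval: r = e^(−kτ) = e^(−0.01600 × 24.5) = 0.6757
Before dose 4, 3 doses have been given (aged 1τ, 2τ, 3τ).
C_trough = C₀ × (r + r² + … + r^3) = C₀ × r(1−r^3)/(1−r)
        = 16.33 × 0.6757 × (1 − 0.3085) / (1 − 0.6757) = 23.53 mg/L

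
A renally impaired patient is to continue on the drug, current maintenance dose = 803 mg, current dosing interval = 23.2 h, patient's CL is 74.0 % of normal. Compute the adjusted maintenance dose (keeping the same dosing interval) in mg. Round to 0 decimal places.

To keep the same average steady-state level, dosing rate must scale with clearance.
CL ratio = 74.0 / 100 = 0.7400
New dose (same interval) = 803 × 0.7400 = 594.2 mg

594 mg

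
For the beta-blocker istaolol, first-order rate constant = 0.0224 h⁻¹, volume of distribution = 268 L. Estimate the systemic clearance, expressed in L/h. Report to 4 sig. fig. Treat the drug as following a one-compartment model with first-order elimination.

CL = k × Vd = 0.0224 × 268 = 6.003 L/h

6.003 L/h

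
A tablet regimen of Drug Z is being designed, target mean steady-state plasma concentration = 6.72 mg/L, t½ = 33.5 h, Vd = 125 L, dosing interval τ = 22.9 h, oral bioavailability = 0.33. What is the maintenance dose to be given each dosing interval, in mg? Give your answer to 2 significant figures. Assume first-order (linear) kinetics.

1200 mg

k = ln2 / t½ = 0.693147 / 33.5 = 0.02069 h⁻¹
CL = k × Vd = 0.02069 × 125 = 2.586 L/h
At steady state, F × (Dose/τ) = Css × CL.
Dose = Css × CL × τ / F = 6.72 × 2.586 × 22.9 / 0.33 = 1206 mg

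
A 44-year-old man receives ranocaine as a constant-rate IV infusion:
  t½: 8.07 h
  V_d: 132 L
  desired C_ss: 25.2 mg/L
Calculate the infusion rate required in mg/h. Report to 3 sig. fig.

286 mg/h

k = ln2 / t½ = 0.693147 / 8.07 = 0.08589 h⁻¹
CL = k × Vd = 0.08589 × 132 = 11.34 L/h
At steady state, infusion rate R₀ = Css × CL = 25.2 × 11.34 = 285.8 mg/h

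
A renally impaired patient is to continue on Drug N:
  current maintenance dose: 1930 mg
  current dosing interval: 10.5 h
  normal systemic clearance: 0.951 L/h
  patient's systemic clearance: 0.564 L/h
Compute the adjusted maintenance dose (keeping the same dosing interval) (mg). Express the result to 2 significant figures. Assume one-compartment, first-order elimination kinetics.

1100 mg

To keep the same average steady-state level, dosing rate must scale with clearance.
CL ratio = 0.564 / 0.951 = 0.5931
New dose (same interval) = 1930 × 0.5931 = 1145 mg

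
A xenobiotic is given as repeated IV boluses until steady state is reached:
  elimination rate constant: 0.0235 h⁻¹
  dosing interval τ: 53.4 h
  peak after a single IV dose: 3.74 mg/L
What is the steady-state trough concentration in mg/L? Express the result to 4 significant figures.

e^(−kτ) = e^(−0.02350 × 53.4) = 0.2851
Accumulation ratio R = 1 / (1 − e^(−kτ)) = 1 / (1 − 0.2851) = 1.399
Steady-state trough = C₀ × R × e^(−kτ) = 3.74 × 1.399 × 0.2851 = 1.492 mg/L

1.492 mg/L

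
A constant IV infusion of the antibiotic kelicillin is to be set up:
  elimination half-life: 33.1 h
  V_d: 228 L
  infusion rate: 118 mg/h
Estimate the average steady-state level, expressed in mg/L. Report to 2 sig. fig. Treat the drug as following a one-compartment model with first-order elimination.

25 mg/L

k = ln2 / t½ = 0.693147 / 33.1 = 0.02094 h⁻¹
CL = k × Vd = 0.02094 × 228 = 4.774 L/h
At steady state Css = R₀ / CL = 118 / 4.774 = 24.72 mg/L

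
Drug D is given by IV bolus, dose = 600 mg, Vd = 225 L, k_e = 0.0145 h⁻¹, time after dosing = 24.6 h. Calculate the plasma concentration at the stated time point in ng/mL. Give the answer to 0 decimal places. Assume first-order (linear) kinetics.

1867 ng/mL

C₀ = Dose / Vd = 600.0 / 225 = 2.667 mg/L
C = C₀ · e^(−k·t) = 2.667 × e^(−0.01450 × 24.6)
  = 2.667 × 0.7000 = 1.867 mg/L
Convert: 1.867 mg/L × 1000 = 1867 ng/mL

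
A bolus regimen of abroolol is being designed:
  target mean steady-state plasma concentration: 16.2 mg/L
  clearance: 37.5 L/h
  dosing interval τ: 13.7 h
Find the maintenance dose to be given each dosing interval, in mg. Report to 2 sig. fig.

At steady state, Dose/τ = Css × CL.
Dose = Css × CL × τ = 16.2 × 37.50 × 13.7 = 8323 mg

8300 mg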